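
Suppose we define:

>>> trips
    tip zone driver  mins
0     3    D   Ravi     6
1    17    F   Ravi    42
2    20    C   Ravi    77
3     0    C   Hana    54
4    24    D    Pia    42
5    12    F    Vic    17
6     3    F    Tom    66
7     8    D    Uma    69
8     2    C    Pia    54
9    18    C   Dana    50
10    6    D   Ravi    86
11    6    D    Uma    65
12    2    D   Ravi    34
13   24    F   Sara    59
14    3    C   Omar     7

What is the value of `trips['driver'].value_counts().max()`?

value_counts of driver:
driver
Ravi    5
Pia     2
Uma     2
Hana    1
Vic     1
Tom     1
Dana    1
Sara    1
Omar    1
Name: count, dtype: int64
Then the max of the resulting series: 5

5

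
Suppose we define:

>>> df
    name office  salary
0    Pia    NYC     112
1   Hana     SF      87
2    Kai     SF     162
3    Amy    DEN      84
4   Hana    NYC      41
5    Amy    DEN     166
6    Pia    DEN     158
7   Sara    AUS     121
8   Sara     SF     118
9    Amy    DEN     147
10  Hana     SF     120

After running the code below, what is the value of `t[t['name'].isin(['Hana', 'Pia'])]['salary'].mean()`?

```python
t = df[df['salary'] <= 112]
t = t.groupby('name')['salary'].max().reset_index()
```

filter rows where salary <= 112:
   name office  salary
0   Pia    NYC     112
1  Hana     SF      87
3   Amy    DEN      84
4  Hana    NYC      41
group by name, max of salary:
name
Amy      84
Hana     87
Pia     112
Name: salary, dtype: int64
reset_index():
   name  salary
0   Amy      84
1  Hana      87
2   Pia     112
filter rows where name in ['Hana', 'Pia']:
   name  salary
1  Hana      87
2   Pia     112
So mean() = 99.5.

99.5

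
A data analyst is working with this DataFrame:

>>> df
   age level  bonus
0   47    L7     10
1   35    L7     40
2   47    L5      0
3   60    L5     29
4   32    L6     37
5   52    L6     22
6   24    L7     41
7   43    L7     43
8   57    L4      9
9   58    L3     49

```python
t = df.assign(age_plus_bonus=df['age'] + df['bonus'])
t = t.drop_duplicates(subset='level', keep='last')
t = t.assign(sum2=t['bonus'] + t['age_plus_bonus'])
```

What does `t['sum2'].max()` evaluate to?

156

add column age_plus_bonus = df['age'] + df['bonus']:
   age level  bonus  age_plus_bonus
0   47    L7     10              57
1   35    L7     40              75
2   47    L5      0              47
3   60    L5     29              89
4   32    L6     37              69
5   52    L6     22              74
6   24    L7     41              65
7   43    L7     43              86
8   57    L4      9              66
9   58    L3     49             107
drop duplicate level (keep=last):
   age level  bonus  age_plus_bonus
3   60    L5     29              89
5   52    L6     22              74
7   43    L7     43              86
8   57    L4      9              66
9   58    L3     49             107
add column sum2 = t['bonus'] + t['age_plus_bonus']:
   age level  bonus  age_plus_bonus  sum2
3   60    L5     29              89   118
5   52    L6     22              74    96
7   43    L7     43              86   129
8   57    L4      9              66    75
9   58    L3     49             107   156
Reading off the max of column 'sum2', we get 156.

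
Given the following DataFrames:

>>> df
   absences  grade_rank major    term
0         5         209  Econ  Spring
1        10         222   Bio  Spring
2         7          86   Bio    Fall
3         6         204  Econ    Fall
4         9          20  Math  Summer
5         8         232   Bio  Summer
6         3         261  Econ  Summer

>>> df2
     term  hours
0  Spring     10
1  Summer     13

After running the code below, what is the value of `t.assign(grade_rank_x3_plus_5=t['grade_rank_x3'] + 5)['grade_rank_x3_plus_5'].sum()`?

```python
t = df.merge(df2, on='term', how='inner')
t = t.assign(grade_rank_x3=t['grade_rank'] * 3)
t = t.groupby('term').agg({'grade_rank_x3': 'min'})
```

merge on 'term' (how='inner') → 5 rows:
   absences  grade_rank major    term  hours
0         5         209  Econ  Spring     10
1        10         222   Bio  Spring     10
2         9          20  Math  Summer     13
3         8         232   Bio  Summer     13
4         3         261  Econ  Summer     13
add column grade_rank_x3 = t['grade_rank'] * 3:
   absences  grade_rank major    term  hours  grade_rank_x3
0         5         209  Econ  Spring     10            627
1        10         222   Bio  Spring     10            666
2         9          20  Math  Summer     13             60
3         8         232   Bio  Summer     13            696
4         3         261  Econ  Summer     13            783
group by term, min of grade_rank_x3:
        grade_rank_x3
term                 
Spring            627
Summer             60
add column grade_rank_x3_plus_5 = t['grade_rank_x3'] + 5:
        grade_rank_x3  grade_rank_x3_plus_5
term                                       
Spring            627                   632
Summer             60                    65
Then the sum of column 'grade_rank_x3_plus_5': 697

697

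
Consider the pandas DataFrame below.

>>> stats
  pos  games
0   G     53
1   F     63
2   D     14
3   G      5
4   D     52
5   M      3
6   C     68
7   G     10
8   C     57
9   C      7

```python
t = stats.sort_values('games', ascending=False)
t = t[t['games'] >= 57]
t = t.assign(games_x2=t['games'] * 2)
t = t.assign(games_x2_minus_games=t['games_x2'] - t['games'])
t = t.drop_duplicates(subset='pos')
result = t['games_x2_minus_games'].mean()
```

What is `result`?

65.5

sort by games descending:
  pos  games
6   C     68
1   F     63
8   C     57
0   G     53
4   D     52
2   D     14
7   G     10
9   C      7
3   G      5
5   M      3
filter rows where games >= 57:
  pos  games
6   C     68
1   F     63
8   C     57
add column games_x2 = t['games'] * 2:
  pos  games  games_x2
6   C     68       136
1   F     63       126
8   C     57       114
add column games_x2_minus_games = t['games_x2'] - t['games']:
  pos  games  games_x2  games_x2_minus_games
6   C     68       136                    68
1   F     63       126                    63
8   C     57       114                    57
drop duplicate pos (keep=first):
  pos  games  games_x2  games_x2_minus_games
6   C     68       136                    68
1   F     63       126                    63
mean of column 'games_x2_minus_games' → 65.5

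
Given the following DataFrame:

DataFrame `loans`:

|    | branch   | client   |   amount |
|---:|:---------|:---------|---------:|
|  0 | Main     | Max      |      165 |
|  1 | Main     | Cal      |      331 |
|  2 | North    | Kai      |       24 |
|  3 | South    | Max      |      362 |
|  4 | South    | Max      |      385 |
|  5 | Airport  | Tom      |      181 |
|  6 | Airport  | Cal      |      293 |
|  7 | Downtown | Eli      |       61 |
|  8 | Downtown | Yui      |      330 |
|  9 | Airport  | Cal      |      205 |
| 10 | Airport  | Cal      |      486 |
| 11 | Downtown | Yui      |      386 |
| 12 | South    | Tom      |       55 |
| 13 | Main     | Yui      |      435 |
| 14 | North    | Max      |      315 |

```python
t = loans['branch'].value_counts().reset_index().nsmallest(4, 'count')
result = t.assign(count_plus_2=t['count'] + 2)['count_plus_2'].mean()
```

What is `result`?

4.75

value_counts of branch:
branch
Airport     4
Main        3
South       3
Downtown    3
North       2
Name: count, dtype: int64
reset_index():
     branch  count
0   Airport      4
1      Main      3
2     South      3
3  Downtown      3
4     North      2
take 4 rows with smallest count:
     branch  count
4     North      2
1      Main      3
2     South      3
3  Downtown      3
add column count_plus_2 = t['count'] + 2:
     branch  count  count_plus_2
4     North      2             4
1      Main      3             5
2     South      3             5
3  Downtown      3             5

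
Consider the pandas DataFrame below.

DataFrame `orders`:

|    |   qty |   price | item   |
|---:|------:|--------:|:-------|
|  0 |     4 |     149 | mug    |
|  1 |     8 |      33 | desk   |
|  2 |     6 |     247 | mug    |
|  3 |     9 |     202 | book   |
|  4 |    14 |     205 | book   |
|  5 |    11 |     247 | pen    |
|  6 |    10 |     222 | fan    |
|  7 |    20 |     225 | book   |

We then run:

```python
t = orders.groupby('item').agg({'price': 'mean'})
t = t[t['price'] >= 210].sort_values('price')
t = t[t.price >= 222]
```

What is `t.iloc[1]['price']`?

247.0

group by item, mean of price:
           price
item            
book  210.666667
desk   33.000000
fan   222.000000
mug   198.000000
pen   247.000000
filter rows where price >= 210:
           price
item            
book  210.666667
fan   222.000000
pen   247.000000
sort by price:
           price
item            
book  210.666667
fan   222.000000
pen   247.000000
filter rows where price >= 222:
      price
item       
fan   222.0
pen   247.0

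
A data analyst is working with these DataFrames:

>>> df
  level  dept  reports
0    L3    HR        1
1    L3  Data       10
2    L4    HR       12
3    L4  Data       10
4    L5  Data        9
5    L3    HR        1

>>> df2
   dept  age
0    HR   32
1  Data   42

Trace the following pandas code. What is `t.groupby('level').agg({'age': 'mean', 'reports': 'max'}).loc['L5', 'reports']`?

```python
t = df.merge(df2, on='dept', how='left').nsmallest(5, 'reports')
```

9

merge on 'dept' (how='left') → 6 rows:
  level  dept  reports  age
0    L3    HR        1   32
1    L3  Data       10   42
2    L4    HR       12   32
3    L4  Data       10   42
4    L5  Data        9   42
5    L3    HR        1   32
take 5 rows with smallest reports:
  level  dept  reports  age
0    L3    HR        1   32
5    L3    HR        1   32
4    L5  Data        9   42
1    L3  Data       10   42
3    L4  Data       10   42
group by level: mean(age), max(reports):
             age  reports
level                    
L3     35.333333       10
L4     42.000000       10
L5     42.000000        9
Hence 9.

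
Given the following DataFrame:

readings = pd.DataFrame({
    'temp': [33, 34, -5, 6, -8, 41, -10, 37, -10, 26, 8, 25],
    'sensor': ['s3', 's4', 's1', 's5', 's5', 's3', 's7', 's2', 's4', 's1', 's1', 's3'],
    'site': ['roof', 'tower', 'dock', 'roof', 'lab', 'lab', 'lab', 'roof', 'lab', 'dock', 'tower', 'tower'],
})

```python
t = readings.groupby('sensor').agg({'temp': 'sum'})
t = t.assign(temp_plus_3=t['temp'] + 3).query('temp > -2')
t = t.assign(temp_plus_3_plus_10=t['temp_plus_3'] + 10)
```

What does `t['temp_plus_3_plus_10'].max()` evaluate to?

112

group by sensor, sum of temp:
        temp
sensor      
s1        29
s2        37
s3        99
s4        24
s5        -2
s7       -10
add column temp_plus_3 = t['temp'] + 3:
        temp  temp_plus_3
sensor                   
s1        29           32
s2        37           40
s3        99          102
s4        24           27
s5        -2            1
s7       -10           -7
filter rows where temp > -2:
        temp  temp_plus_3
sensor                   
s1        29           32
s2        37           40
s3        99          102
s4        24           27
add column temp_plus_3_plus_10 = t['temp_plus_3'] + 10:
        temp  temp_plus_3  temp_plus_3_plus_10
sensor                                        
s1        29           32                   42
s2        37           40                   50
s3        99          102                  112
s4        24           27                   37
max of column 'temp_plus_3_plus_10' → 112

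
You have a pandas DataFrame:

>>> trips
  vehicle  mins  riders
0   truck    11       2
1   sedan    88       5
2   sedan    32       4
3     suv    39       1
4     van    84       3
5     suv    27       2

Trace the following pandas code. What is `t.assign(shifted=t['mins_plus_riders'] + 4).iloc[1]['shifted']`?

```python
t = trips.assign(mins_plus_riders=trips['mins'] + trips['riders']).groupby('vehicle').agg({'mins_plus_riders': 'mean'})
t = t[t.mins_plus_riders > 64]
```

91.0

add column mins_plus_riders = trips['mins'] + trips['riders']:
  vehicle  mins  riders  mins_plus_riders
0   truck    11       2                13
1   sedan    88       5                93
2   sedan    32       4                36
3     suv    39       1                40
4     van    84       3                87
5     suv    27       2                29
group by vehicle, mean of mins_plus_riders:
         mins_plus_riders
vehicle                  
sedan                64.5
suv                  34.5
truck                13.0
van                  87.0
filter rows where mins_plus_riders > 64:
         mins_plus_riders
vehicle                  
sedan                64.5
van                  87.0
add column shifted = t['mins_plus_riders'] + 4:
         mins_plus_riders  shifted
vehicle                           
sedan                64.5     68.5
van                  87.0     91.0
Finally, value at position 1, column 'shifted' = 91.0.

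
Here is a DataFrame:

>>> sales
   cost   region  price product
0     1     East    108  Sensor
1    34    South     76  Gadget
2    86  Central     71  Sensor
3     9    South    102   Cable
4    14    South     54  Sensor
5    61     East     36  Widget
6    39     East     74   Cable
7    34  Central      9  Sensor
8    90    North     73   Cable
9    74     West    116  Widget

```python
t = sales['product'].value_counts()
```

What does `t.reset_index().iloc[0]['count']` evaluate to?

4

value_counts of product:
product
Sensor    4
Cable     3
Widget    2
Gadget    1
Name: count, dtype: int64
reset_index():
  product  count
0  Sensor      4
1   Cable      3
2  Widget      2
3  Gadget      1
value at position 0, column 'count' → 4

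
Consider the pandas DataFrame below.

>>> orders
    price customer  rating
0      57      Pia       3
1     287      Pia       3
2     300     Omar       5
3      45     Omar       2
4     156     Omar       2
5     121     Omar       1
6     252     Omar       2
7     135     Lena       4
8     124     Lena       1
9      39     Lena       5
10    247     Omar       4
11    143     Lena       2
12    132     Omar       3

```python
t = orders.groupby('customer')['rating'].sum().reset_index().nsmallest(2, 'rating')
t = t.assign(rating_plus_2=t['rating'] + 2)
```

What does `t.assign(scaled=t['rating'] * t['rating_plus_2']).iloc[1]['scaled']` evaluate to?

168

group by customer, sum of rating:
customer
Lena    12
Omar    19
Pia      6
Name: rating, dtype: int64
reset_index():
  customer  rating
0     Lena      12
1     Omar      19
2      Pia       6
take 2 rows with smallest rating:
  customer  rating
2      Pia       6
0     Lena      12
add column rating_plus_2 = t['rating'] + 2:
  customer  rating  rating_plus_2
2      Pia       6              8
0     Lena      12             14
add column scaled = t['rating'] * t['rating_plus_2']:
  customer  rating  rating_plus_2  scaled
2      Pia       6              8      48
0     Lena      12             14     168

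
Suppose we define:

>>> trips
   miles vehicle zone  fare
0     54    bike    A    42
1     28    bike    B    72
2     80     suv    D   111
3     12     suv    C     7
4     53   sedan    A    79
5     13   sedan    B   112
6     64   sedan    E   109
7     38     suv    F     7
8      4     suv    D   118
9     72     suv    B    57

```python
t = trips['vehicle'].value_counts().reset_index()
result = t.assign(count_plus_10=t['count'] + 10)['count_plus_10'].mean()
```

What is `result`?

value_counts of vehicle:
vehicle
suv      5
sedan    3
bike     2
Name: count, dtype: int64
reset_index():
  vehicle  count
0     suv      5
1   sedan      3
2    bike      2
add column count_plus_10 = t['count'] + 10:
  vehicle  count  count_plus_10
0     suv      5             15
1   sedan      3             13
2    bike      2             12
Hence 13.3333333333.

13.3333333333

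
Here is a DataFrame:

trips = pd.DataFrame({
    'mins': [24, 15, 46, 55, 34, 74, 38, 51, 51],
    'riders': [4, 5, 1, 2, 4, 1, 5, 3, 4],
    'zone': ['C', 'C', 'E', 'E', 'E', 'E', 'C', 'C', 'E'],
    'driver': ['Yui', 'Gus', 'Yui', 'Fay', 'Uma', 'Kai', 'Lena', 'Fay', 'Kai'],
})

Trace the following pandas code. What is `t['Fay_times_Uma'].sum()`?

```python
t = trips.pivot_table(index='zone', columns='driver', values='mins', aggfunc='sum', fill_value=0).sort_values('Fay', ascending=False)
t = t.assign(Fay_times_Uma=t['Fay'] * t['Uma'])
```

pivot: rows=zone, cols=driver, sum(mins):
driver  Fay  Gus  Kai  Lena  Uma  Yui
zone                                 
C        51   15    0    38    0   24
E        55    0  125     0   34   46
sort by Fay descending:
driver  Fay  Gus  Kai  Lena  Uma  Yui
zone                                 
E        55    0  125     0   34   46
C        51   15    0    38    0   24
add column Fay_times_Uma = t['Fay'] * t['Uma']:
driver  Fay  Gus  Kai  Lena  Uma  Yui  Fay_times_Uma
zone                                                
E        55    0  125     0   34   46           1870
C        51   15    0    38    0   24              0
Taking the sum of column 'Fay_times_Uma' gives 1870.

1870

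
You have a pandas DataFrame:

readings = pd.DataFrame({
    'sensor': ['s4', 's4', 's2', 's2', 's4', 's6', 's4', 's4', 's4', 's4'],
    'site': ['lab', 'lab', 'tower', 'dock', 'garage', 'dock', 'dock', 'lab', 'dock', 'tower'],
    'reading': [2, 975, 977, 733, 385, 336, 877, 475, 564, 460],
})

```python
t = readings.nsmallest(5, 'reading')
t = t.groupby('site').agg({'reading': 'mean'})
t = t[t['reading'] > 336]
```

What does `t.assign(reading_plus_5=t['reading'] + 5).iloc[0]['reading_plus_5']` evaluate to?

390.0

take 5 rows with smallest reading:
  sensor    site  reading
0     s4     lab        2
5     s6    dock      336
4     s4  garage      385
9     s4   tower      460
7     s4     lab      475
group by site, mean of reading:
        reading
site           
dock      336.0
garage    385.0
lab       238.5
tower     460.0
filter rows where reading > 336:
        reading
site           
garage    385.0
tower     460.0
add column reading_plus_5 = t['reading'] + 5:
        reading  reading_plus_5
site                           
garage    385.0           390.0
tower     460.0           465.0
The value at position 0, column 'reading_plus_5' is 390.0.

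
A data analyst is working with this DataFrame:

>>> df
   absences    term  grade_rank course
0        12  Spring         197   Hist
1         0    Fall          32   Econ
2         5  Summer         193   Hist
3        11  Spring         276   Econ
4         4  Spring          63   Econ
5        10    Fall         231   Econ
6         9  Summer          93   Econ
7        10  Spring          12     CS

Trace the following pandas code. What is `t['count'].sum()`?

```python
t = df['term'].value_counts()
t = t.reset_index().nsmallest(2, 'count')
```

4

value_counts of term:
term
Spring    4
Fall      2
Summer    2
Name: count, dtype: int64
reset_index():
     term  count
0  Spring      4
1    Fall      2
2  Summer      2
take 2 rows with smallest count:
     term  count
1    Fall      2
2  Summer      2
Reading off the sum of column 'count', we get 4.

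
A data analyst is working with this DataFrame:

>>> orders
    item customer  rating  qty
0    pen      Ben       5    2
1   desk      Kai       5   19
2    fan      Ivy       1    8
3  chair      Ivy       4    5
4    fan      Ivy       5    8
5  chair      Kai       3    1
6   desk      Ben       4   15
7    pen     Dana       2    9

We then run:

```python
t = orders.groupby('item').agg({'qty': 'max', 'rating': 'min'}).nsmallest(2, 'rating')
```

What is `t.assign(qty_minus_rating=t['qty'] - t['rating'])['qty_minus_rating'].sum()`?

14

group by item: max(qty), min(rating):
       qty  rating
item              
chair    5       3
desk    19       4
fan      8       1
pen      9       2
take 2 rows with smallest rating:
      qty  rating
item             
fan     8       1
pen     9       2
add column qty_minus_rating = t['qty'] - t['rating']:
      qty  rating  qty_minus_rating
item                               
fan     8       1                 7
pen     9       2                 7
Then the sum of column 'qty_minus_rating': 14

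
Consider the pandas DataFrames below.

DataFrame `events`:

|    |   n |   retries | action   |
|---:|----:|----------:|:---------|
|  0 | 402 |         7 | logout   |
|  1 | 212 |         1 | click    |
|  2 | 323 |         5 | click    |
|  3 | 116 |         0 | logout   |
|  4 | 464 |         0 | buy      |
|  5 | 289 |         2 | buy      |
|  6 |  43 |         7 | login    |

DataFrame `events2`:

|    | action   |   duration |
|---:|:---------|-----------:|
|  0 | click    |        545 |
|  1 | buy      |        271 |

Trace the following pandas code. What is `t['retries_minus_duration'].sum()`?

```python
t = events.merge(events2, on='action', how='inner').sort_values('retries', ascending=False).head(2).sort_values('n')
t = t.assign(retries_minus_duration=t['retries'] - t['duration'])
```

merge on 'action' (how='inner') → 4 rows:
     n  retries action  duration
0  212        1  click       545
1  323        5  click       545
2  464        0    buy       271
3  289        2    buy       271
sort by retries descending:
     n  retries action  duration
1  323        5  click       545
3  289        2    buy       271
0  212        1  click       545
2  464        0    buy       271
take first 2 rows:
     n  retries action  duration
1  323        5  click       545
3  289        2    buy       271
sort by n:
     n  retries action  duration
3  289        2    buy       271
1  323        5  click       545
add column retries_minus_duration = t['retries'] - t['duration']:
     n  retries action  duration  retries_minus_duration
3  289        2    buy       271                    -269
1  323        5  click       545                    -540

-809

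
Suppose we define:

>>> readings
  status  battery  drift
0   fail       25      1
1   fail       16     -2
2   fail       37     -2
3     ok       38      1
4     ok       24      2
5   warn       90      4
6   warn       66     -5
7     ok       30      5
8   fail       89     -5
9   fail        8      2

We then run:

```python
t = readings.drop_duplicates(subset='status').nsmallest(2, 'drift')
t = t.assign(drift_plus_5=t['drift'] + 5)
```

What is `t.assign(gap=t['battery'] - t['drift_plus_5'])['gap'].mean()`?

25.5

drop duplicate status (keep=first):
  status  battery  drift
0   fail       25      1
3     ok       38      1
5   warn       90      4
take 2 rows with smallest drift:
  status  battery  drift
0   fail       25      1
3     ok       38      1
add column drift_plus_5 = t['drift'] + 5:
  status  battery  drift  drift_plus_5
0   fail       25      1             6
3     ok       38      1             6
add column gap = t['battery'] - t['drift_plus_5']:
  status  battery  drift  drift_plus_5  gap
0   fail       25      1             6   19
3     ok       38      1             6   32
Reading off the mean of column 'gap', we get 25.5.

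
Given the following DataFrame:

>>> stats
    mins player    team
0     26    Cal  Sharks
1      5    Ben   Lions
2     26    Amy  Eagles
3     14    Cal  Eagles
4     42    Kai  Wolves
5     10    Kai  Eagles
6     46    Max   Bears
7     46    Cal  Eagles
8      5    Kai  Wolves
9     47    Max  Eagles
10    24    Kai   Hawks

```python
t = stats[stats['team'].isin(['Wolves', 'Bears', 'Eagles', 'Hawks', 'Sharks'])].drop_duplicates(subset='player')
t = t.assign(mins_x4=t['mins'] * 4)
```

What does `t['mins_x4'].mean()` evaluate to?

filter rows where team in ['Wolves', 'Bears', 'Eagles', 'Hawks', 'Sharks']:
    mins player    team
0     26    Cal  Sharks
2     26    Amy  Eagles
3     14    Cal  Eagles
4     42    Kai  Wolves
5     10    Kai  Eagles
6     46    Max   Bears
7     46    Cal  Eagles
8      5    Kai  Wolves
9     47    Max  Eagles
10    24    Kai   Hawks
drop duplicate player (keep=first):
   mins player    team
0    26    Cal  Sharks
2    26    Amy  Eagles
4    42    Kai  Wolves
6    46    Max   Bears
add column mins_x4 = t['mins'] * 4:
   mins player    team  mins_x4
0    26    Cal  Sharks      104
2    26    Amy  Eagles      104
4    42    Kai  Wolves      168
6    46    Max   Bears      184
Then the mean of column 'mins_x4': 140.0

140.0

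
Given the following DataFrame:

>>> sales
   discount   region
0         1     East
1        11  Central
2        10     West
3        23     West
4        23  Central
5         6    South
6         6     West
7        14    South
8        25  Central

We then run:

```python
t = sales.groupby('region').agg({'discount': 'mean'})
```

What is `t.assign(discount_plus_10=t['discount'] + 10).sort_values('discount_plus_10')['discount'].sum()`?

43.6666666667

group by region, mean of discount:
          discount
region            
Central  19.666667
East      1.000000
South    10.000000
West     13.000000
add column discount_plus_10 = t['discount'] + 10:
          discount  discount_plus_10
region                              
Central  19.666667         29.666667
East      1.000000         11.000000
South    10.000000         20.000000
West     13.000000         23.000000
sort by discount_plus_10:
          discount  discount_plus_10
region                              
East      1.000000         11.000000
South    10.000000         20.000000
West     13.000000         23.000000
Central  19.666667         29.666667
Hence 43.6666666667.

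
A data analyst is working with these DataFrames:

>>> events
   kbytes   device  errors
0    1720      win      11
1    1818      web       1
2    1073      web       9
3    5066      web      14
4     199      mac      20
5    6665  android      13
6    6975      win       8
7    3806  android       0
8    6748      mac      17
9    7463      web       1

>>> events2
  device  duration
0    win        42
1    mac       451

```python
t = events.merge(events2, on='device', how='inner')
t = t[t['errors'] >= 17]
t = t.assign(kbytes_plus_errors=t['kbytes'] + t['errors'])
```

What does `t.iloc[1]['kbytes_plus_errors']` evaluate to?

6765

merge on 'device' (how='inner') → 4 rows:
   kbytes device  errors  duration
0    1720    win      11        42
1     199    mac      20       451
2    6975    win       8        42
3    6748    mac      17       451
filter rows where errors >= 17:
   kbytes device  errors  duration
1     199    mac      20       451
3    6748    mac      17       451
add column kbytes_plus_errors = t['kbytes'] + t['errors']:
   kbytes device  errors  duration  kbytes_plus_errors
1     199    mac      20       451                 219
3    6748    mac      17       451                6765
Finally, value at position 1, column 'kbytes_plus_errors' = 6765.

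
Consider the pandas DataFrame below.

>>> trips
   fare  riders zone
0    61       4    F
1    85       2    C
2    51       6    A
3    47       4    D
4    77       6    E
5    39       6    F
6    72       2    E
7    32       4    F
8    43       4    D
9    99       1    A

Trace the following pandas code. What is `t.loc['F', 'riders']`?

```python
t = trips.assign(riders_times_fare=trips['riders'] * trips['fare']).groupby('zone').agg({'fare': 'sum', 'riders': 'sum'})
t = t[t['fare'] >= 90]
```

14

add column riders_times_fare = trips['riders'] * trips['fare']:
   fare  riders zone  riders_times_fare
0    61       4    F                244
1    85       2    C                170
2    51       6    A                306
3    47       4    D                188
4    77       6    E                462
5    39       6    F                234
6    72       2    E                144
7    32       4    F                128
8    43       4    D                172
9    99       1    A                 99
group by zone: sum(fare), sum(riders):
      fare  riders
zone              
A      150       7
C       85       2
D       90       8
E      149       8
F      132      14
filter rows where fare >= 90:
      fare  riders
zone              
A      150       7
D       90       8
E      149       8
F      132      14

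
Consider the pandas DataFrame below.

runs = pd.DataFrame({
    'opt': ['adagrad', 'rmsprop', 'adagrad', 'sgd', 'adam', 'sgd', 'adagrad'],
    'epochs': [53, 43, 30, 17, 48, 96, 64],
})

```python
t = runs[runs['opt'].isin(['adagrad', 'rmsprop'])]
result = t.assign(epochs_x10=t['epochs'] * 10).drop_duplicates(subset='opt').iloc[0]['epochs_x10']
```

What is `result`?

filter rows where opt in ['adagrad', 'rmsprop']:
       opt  epochs
0  adagrad      53
1  rmsprop      43
2  adagrad      30
6  adagrad      64
add column epochs_x10 = t['epochs'] * 10:
       opt  epochs  epochs_x10
0  adagrad      53         530
1  rmsprop      43         430
2  adagrad      30         300
6  adagrad      64         640
drop duplicate opt (keep=first):
       opt  epochs  epochs_x10
0  adagrad      53         530
1  rmsprop      43         430
Finally, value at position 0, column 'epochs_x10' = 530.

530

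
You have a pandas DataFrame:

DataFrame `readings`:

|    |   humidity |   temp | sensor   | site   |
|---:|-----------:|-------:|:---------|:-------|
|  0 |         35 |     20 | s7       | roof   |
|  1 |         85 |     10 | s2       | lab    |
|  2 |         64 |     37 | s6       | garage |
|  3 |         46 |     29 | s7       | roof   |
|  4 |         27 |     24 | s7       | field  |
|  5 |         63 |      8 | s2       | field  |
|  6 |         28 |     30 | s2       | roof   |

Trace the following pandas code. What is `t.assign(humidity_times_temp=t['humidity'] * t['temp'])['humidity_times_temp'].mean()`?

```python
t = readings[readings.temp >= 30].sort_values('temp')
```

filter rows where temp >= 30:
   humidity  temp sensor    site
2        64    37     s6  garage
6        28    30     s2    roof
sort by temp:
   humidity  temp sensor    site
6        28    30     s2    roof
2        64    37     s6  garage
add column humidity_times_temp = t['humidity'] * t['temp']:
   humidity  temp sensor    site  humidity_times_temp
6        28    30     s2    roof                  840
2        64    37     s6  garage                 2368
Reading off the mean of column 'humidity_times_temp', we get 1604.0.

1604.0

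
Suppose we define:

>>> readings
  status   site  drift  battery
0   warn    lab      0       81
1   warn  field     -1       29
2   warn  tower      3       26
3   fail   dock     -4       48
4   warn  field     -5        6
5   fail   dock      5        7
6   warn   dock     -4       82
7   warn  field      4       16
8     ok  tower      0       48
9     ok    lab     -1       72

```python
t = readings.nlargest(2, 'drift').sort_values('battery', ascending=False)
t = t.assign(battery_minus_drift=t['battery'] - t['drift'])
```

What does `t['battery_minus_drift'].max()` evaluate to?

12

take 2 rows with largest drift:
  status   site  drift  battery
5   fail   dock      5        7
7   warn  field      4       16
sort by battery descending:
  status   site  drift  battery
7   warn  field      4       16
5   fail   dock      5        7
add column battery_minus_drift = t['battery'] - t['drift']:
  status   site  drift  battery  battery_minus_drift
7   warn  field      4       16                   12
5   fail   dock      5        7                    2
Hence 12.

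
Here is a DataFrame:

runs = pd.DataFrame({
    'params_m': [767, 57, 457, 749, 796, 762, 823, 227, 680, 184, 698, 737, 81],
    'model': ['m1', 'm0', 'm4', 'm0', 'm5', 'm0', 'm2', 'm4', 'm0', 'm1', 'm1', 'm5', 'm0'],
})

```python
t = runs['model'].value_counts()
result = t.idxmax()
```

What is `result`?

value_counts of model:
model
m0    5
m1    3
m4    2
m5    2
m2    1
Name: count, dtype: int64

m0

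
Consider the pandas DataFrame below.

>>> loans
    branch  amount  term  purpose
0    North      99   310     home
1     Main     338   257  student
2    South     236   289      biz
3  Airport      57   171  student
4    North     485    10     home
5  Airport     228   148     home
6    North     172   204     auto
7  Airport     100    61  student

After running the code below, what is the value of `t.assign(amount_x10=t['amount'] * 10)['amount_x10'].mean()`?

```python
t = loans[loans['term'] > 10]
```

filter rows where term > 10:
    branch  amount  term  purpose
0    North      99   310     home
1     Main     338   257  student
2    South     236   289      biz
3  Airport      57   171  student
5  Airport     228   148     home
6    North     172   204     auto
7  Airport     100    61  student
add column amount_x10 = t['amount'] * 10:
    branch  amount  term  purpose  amount_x10
0    North      99   310     home         990
1     Main     338   257  student        3380
2    South     236   289      biz        2360
3  Airport      57   171  student         570
5  Airport     228   148     home        2280
6    North     172   204     auto        1720
7  Airport     100    61  student        1000
Finally, mean of column 'amount_x10' = 1757.14285714.

1757.14285714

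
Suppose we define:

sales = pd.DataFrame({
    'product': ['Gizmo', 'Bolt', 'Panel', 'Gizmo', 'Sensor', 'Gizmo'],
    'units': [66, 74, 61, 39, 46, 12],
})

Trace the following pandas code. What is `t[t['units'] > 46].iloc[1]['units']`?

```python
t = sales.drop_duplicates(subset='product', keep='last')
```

drop duplicate product (keep=last):
  product  units
1    Bolt     74
2   Panel     61
4  Sensor     46
5   Gizmo     12
filter rows where units > 46:
  product  units
1    Bolt     74
2   Panel     61

61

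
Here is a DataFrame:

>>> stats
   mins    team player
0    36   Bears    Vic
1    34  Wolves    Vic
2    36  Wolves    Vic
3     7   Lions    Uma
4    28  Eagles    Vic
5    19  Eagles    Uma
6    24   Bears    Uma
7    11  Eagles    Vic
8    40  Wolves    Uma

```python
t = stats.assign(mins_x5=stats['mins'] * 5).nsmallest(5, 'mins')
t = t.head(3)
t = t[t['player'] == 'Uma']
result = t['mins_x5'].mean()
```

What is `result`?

add column mins_x5 = stats['mins'] * 5:
   mins    team player  mins_x5
0    36   Bears    Vic      180
1    34  Wolves    Vic      170
2    36  Wolves    Vic      180
3     7   Lions    Uma       35
4    28  Eagles    Vic      140
5    19  Eagles    Uma       95
6    24   Bears    Uma      120
7    11  Eagles    Vic       55
8    40  Wolves    Uma      200
take 5 rows with smallest mins:
   mins    team player  mins_x5
3     7   Lions    Uma       35
7    11  Eagles    Vic       55
5    19  Eagles    Uma       95
6    24   Bears    Uma      120
4    28  Eagles    Vic      140
take first 3 rows:
   mins    team player  mins_x5
3     7   Lions    Uma       35
7    11  Eagles    Vic       55
5    19  Eagles    Uma       95
filter rows where player == 'Uma':
   mins    team player  mins_x5
3     7   Lions    Uma       35
5    19  Eagles    Uma       95
Reading off the mean of column 'mins_x5', we get 65.0.

65.0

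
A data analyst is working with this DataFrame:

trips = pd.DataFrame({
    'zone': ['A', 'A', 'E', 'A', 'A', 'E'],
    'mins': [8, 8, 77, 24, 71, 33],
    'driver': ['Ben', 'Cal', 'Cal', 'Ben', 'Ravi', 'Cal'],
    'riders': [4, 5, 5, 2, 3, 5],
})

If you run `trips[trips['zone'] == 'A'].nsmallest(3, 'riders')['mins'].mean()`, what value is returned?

filter rows where zone == 'A':
  zone  mins driver  riders
0    A     8    Ben       4
1    A     8    Cal       5
3    A    24    Ben       2
4    A    71   Ravi       3
take 3 rows with smallest riders:
  zone  mins driver  riders
3    A    24    Ben       2
4    A    71   Ravi       3
0    A     8    Ben       4

34.3333333333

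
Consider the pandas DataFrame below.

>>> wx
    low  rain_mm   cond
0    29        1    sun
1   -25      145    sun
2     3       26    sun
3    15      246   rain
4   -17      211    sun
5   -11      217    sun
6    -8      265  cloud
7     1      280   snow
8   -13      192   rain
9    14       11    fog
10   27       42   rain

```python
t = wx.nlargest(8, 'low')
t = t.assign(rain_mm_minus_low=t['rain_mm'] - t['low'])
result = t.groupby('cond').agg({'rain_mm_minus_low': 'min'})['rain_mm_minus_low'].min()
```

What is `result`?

-28

take 8 rows with largest low:
    low  rain_mm   cond
0    29        1    sun
10   27       42   rain
3    15      246   rain
9    14       11    fog
2     3       26    sun
7     1      280   snow
6    -8      265  cloud
5   -11      217    sun
add column rain_mm_minus_low = t['rain_mm'] - t['low']:
    low  rain_mm   cond  rain_mm_minus_low
0    29        1    sun                -28
10   27       42   rain                 15
3    15      246   rain                231
9    14       11    fog                 -3
2     3       26    sun                 23
7     1      280   snow                279
6    -8      265  cloud                273
5   -11      217    sun                228
group by cond, min of rain_mm_minus_low:
       rain_mm_minus_low
cond                    
cloud                273
fog                   -3
rain                  15
snow                 279
sun                  -28
Reading off the min of column 'rain_mm_minus_low', we get -28.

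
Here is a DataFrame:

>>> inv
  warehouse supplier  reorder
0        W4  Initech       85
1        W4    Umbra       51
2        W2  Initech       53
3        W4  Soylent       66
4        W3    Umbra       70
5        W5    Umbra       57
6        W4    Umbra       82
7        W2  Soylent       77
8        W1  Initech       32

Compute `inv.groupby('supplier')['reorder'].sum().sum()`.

group by supplier, sum of reorder:
supplier
Initech    170
Soylent    143
Umbra      260
Name: reorder, dtype: int64
Finally, sum of the resulting series = 573.

573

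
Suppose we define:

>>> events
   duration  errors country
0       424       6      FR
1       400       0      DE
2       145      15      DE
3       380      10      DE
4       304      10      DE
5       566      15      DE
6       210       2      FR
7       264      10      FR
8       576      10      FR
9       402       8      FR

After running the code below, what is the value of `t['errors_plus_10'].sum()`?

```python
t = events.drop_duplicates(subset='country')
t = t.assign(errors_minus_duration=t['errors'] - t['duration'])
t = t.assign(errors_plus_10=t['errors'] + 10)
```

26

drop duplicate country (keep=first):
   duration  errors country
0       424       6      FR
1       400       0      DE
add column errors_minus_duration = t['errors'] - t['duration']:
   duration  errors country  errors_minus_duration
0       424       6      FR                   -418
1       400       0      DE                   -400
add column errors_plus_10 = t['errors'] + 10:
   duration  errors country  errors_minus_duration  errors_plus_10
0       424       6      FR                   -418              16
1       400       0      DE                   -400              10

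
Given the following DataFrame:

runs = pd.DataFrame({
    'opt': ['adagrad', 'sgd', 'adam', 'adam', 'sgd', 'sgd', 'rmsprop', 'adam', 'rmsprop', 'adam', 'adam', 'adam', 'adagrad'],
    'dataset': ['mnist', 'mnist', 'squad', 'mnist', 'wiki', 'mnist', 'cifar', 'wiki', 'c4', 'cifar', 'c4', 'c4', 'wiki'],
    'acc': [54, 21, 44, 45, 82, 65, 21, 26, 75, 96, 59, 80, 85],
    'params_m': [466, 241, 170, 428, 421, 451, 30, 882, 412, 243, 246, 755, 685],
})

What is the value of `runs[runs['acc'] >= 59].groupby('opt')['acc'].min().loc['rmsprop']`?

75

filter rows where acc >= 59:
        opt dataset  acc  params_m
4       sgd    wiki   82       421
5       sgd   mnist   65       451
8   rmsprop      c4   75       412
9      adam   cifar   96       243
10     adam      c4   59       246
11     adam      c4   80       755
12  adagrad    wiki   85       685
group by opt, min of acc:
opt
adagrad    85
adam       59
rmsprop    75
sgd        65
Name: acc, dtype: int64
value at index 'rmsprop' → 75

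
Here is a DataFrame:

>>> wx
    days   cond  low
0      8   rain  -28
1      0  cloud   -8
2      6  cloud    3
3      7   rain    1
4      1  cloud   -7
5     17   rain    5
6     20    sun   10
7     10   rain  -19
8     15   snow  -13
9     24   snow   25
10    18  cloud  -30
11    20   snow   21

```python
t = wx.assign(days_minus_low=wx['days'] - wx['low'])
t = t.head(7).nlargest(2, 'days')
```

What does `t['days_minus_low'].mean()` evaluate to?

11.0

add column days_minus_low = wx['days'] - wx['low']:
    days   cond  low  days_minus_low
0      8   rain  -28              36
1      0  cloud   -8               8
2      6  cloud    3               3
3      7   rain    1               6
4      1  cloud   -7               8
5     17   rain    5              12
6     20    sun   10              10
7     10   rain  -19              29
8     15   snow  -13              28
9     24   snow   25              -1
10    18  cloud  -30              48
11    20   snow   21              -1
take first 7 rows:
   days   cond  low  days_minus_low
0     8   rain  -28              36
1     0  cloud   -8               8
2     6  cloud    3               3
3     7   rain    1               6
4     1  cloud   -7               8
5    17   rain    5              12
6    20    sun   10              10
take 2 rows with largest days:
   days  cond  low  days_minus_low
6    20   sun   10              10
5    17  rain    5              12
Reading off the mean of column 'days_minus_low', we get 11.0.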